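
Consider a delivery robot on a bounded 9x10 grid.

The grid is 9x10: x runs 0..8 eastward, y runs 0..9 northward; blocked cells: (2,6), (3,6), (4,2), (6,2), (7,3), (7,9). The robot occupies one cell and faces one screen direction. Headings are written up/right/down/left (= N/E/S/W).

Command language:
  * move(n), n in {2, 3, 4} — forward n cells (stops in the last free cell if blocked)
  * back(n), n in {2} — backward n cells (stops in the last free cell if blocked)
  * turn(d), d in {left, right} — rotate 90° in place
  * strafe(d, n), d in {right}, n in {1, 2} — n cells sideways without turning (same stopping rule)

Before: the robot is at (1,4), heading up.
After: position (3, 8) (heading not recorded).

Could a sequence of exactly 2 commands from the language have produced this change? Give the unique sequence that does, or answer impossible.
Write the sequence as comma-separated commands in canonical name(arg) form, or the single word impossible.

key: running strafe(right, 2) before move(4) would end elsewhere — order is forced
from: at (1,4), heading up
[1] after move(4): at (1,8), heading up
[2] after strafe(right, 2): at (3,8), heading up
uniquely the one of 64 2-step routes that fits.

move(4), strafe(right, 2)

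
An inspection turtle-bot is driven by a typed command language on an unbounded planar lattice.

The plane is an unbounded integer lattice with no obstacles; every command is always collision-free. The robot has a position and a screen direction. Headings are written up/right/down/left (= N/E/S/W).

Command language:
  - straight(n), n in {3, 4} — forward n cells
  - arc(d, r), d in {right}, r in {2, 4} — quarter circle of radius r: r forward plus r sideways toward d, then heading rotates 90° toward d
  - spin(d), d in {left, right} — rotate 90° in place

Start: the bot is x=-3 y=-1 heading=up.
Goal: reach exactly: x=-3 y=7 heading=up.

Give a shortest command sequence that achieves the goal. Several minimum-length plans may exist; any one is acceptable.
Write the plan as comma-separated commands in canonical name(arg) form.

straight(4), straight(4)

begin: x=-3 y=-1 heading=up
step 1 (straight(4)): x=-3 y=3 heading=up
step 2 (straight(4)): x=-3 y=7 heading=up
shorter routes all fall short; 2 is best.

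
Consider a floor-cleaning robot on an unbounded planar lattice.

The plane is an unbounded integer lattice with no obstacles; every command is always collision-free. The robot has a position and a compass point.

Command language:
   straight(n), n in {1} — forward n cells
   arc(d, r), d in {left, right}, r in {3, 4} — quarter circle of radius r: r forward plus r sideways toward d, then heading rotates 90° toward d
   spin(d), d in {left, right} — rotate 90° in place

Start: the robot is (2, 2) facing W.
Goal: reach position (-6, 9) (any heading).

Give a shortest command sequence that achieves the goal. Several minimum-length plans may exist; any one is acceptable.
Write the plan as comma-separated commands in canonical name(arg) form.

straight(1), arc(right, 3), arc(left, 4)

start: (2, 2) facing W
[1] after straight(1): (1, 2) facing W
[2] after arc(right, 3): (-2, 5) facing N
[3] after arc(left, 4): (-6, 9) facing W
nothing shorter than 3 reaches the goal.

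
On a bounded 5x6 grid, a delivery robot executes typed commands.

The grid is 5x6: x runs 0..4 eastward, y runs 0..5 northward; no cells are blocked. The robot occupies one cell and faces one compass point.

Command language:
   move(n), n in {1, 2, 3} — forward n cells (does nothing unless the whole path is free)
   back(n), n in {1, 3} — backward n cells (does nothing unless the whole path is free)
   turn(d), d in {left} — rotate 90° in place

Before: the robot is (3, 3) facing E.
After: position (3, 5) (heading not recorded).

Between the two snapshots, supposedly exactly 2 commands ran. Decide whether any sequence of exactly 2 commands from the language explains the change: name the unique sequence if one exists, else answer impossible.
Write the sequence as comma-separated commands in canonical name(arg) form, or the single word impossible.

key: running move(2) before turn(left) would end elsewhere — order is forced
initial: (3, 3) facing E
[1] after turn(left): (3, 3) facing N
[2] after move(2): (3, 5) facing N
all 36 alternatives checked — unique.

turn(left), move(2)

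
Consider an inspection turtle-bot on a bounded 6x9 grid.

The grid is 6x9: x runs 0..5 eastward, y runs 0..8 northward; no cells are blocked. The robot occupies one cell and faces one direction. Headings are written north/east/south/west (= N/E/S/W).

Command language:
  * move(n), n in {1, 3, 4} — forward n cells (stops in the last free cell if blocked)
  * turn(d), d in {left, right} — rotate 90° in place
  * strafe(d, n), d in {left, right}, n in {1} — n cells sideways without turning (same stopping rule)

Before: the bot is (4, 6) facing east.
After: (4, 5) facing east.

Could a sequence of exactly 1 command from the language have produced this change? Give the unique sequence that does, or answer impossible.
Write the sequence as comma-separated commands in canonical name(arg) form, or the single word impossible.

strafe(right, 1)

key: heading stays E — the single command does not turn
start: (4, 6) facing east
[1] after strafe(right, 1): (4, 5) facing east
no rival 1-sequence matches.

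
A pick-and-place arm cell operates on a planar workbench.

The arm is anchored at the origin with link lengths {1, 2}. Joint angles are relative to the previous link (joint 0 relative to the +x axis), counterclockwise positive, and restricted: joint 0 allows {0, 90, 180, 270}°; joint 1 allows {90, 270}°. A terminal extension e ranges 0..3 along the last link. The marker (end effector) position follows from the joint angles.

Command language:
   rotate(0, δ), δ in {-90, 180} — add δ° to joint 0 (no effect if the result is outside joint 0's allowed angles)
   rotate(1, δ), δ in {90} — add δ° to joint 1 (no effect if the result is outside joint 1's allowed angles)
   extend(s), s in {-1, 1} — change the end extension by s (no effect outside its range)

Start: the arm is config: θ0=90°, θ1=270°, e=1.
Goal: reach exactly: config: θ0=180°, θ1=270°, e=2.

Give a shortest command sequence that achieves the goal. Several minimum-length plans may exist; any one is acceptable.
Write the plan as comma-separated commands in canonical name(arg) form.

start: config: θ0=90°, θ1=270°, e=1
step 1 (rotate(0, -90)): config: θ0=0°, θ1=270°, e=1
step 2 (extend(1)): config: θ0=0°, θ1=270°, e=2
step 3 (rotate(0, 180)): config: θ0=180°, θ1=270°, e=2
no 2-step plan works, so 3 is optimal.

rotate(0, -90), extend(1), rotate(0, 180)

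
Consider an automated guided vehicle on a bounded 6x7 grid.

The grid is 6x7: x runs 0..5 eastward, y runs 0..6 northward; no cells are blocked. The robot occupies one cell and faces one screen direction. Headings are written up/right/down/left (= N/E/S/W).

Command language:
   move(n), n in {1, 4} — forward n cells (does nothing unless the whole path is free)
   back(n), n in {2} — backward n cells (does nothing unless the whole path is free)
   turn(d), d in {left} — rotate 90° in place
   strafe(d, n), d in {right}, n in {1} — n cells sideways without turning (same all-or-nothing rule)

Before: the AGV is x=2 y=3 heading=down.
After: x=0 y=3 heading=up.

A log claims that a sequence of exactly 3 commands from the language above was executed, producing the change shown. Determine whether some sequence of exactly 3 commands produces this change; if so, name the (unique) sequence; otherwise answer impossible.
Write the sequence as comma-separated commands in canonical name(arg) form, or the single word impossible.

turn(left), back(2), turn(left)

key: position moved to (0,3) AND the heading swung to N — translation plus rotation needed
t0: x=2 y=3 heading=down
t=1 turn(left) ⇒ x=2 y=3 heading=right
t=2 back(2) ⇒ x=0 y=3 heading=right
t=3 turn(left) ⇒ x=0 y=3 heading=up
no other 3-command option fits: unique.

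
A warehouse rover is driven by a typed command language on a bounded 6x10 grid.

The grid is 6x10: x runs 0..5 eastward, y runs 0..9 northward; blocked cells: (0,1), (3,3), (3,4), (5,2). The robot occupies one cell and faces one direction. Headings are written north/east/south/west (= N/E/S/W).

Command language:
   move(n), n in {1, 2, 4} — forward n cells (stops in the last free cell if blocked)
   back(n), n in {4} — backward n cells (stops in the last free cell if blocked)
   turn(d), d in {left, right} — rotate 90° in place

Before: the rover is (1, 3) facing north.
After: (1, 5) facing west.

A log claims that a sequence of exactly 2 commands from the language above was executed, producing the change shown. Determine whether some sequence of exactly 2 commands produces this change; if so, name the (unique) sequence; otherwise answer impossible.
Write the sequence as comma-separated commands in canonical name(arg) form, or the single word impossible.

key: position moved to (1,5) AND the heading swung to W — translation plus rotation needed
from: (1, 3) facing north
1. move(2) → (1, 5) facing north
2. turn(left) → (1, 5) facing west
uniquely the one of 36 2-step routes that fits.

move(2), turn(left)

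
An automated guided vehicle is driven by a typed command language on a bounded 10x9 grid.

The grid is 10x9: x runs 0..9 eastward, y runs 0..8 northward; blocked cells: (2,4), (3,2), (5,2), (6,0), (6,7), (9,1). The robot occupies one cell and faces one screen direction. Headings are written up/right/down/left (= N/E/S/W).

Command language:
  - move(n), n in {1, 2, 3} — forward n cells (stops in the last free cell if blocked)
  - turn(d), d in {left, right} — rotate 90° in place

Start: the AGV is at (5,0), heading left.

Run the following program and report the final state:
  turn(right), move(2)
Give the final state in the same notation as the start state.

at (5,1), heading up

initial: at (5,0), heading left
step 1 (turn(right)): at (5,0), heading up
step 2 (move(2)): at (5,1), heading up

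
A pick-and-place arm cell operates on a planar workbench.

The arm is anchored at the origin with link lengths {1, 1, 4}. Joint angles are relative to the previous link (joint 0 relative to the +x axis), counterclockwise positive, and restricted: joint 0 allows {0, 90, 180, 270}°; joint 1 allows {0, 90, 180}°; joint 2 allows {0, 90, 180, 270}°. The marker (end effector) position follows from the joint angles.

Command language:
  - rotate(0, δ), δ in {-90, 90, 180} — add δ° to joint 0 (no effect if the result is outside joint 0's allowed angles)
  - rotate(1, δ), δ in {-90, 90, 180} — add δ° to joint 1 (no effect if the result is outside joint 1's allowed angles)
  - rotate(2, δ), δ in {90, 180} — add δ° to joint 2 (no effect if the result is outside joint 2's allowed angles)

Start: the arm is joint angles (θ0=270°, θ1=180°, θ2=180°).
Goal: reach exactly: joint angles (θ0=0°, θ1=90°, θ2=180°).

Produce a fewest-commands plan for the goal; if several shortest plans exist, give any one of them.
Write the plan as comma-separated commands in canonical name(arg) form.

rotate(1, -90), rotate(0, 90)

start: joint angles (θ0=270°, θ1=180°, θ2=180°)
[1] after rotate(1, -90): joint angles (θ0=270°, θ1=90°, θ2=180°)
[2] after rotate(0, 90): joint angles (θ0=0°, θ1=90°, θ2=180°)
no 1-step plan works, so 2 is optimal.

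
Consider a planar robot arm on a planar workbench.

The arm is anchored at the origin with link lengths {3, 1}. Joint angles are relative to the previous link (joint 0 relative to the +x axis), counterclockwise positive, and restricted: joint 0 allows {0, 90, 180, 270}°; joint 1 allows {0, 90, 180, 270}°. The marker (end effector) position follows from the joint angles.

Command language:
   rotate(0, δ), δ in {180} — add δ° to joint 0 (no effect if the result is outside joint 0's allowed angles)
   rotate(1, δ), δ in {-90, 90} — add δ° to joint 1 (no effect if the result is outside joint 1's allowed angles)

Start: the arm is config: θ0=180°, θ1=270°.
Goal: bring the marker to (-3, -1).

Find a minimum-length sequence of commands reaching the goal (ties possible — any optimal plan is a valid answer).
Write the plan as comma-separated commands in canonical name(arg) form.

rotate(1, -90), rotate(1, -90)

from: config: θ0=180°, θ1=270°
1. rotate(1, -90) → config: θ0=180°, θ1=180°
2. rotate(1, -90) → config: θ0=180°, θ1=90°
nothing shorter than 2 reaches the goal.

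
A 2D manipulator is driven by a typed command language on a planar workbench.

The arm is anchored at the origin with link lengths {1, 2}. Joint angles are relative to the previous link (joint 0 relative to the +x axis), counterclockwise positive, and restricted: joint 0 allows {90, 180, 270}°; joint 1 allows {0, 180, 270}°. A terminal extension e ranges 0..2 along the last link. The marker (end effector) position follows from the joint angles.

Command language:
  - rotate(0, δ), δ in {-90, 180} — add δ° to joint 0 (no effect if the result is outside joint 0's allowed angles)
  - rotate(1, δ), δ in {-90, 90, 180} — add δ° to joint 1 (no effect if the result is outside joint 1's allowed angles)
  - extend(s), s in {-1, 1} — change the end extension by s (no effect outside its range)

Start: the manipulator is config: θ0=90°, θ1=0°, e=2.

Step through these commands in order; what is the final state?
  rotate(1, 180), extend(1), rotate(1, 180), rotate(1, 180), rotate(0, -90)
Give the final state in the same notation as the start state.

config: θ0=90°, θ1=180°, e=2

t0: config: θ0=90°, θ1=0°, e=2
[1] after rotate(1, 180): config: θ0=90°, θ1=180°, e=2
[2] after extend(1): config: θ0=90°, θ1=180°, e=2
[3] after rotate(1, 180): config: θ0=90°, θ1=0°, e=2
[4] after rotate(1, 180): config: θ0=90°, θ1=180°, e=2
[5] after rotate(0, -90): config: θ0=90°, θ1=180°, e=2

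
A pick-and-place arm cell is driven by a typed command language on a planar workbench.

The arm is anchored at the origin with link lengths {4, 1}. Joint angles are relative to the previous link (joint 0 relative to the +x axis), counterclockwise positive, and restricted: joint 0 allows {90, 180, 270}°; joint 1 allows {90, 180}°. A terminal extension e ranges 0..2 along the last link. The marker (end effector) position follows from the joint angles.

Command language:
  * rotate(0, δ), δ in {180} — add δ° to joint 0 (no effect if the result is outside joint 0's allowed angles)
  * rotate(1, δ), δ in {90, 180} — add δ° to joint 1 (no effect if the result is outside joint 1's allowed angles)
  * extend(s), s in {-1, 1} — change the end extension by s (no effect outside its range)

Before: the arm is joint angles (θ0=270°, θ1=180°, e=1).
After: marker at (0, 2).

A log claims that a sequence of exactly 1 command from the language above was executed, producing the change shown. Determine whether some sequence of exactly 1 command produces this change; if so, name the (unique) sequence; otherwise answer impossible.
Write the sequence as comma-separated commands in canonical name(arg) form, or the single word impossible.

begin: joint angles (θ0=270°, θ1=180°, e=1)
t=1 rotate(0, 180) ⇒ joint angles (θ0=90°, θ1=180°, e=1)
all 5 alternatives checked — unique.

rotate(0, 180)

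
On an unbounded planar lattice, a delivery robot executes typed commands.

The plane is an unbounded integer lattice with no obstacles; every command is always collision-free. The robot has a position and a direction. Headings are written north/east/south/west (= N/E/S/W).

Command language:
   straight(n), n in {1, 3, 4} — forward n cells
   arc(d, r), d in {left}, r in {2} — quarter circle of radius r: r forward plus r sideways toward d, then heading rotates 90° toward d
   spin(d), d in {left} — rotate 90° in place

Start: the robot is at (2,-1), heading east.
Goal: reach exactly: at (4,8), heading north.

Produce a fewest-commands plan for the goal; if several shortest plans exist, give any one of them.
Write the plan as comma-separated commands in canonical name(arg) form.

arc(left, 2), straight(3), straight(4)

from: at (2,-1), heading east
[1] after arc(left, 2): at (4,1), heading north
[2] after straight(3): at (4,4), heading north
[3] after straight(4): at (4,8), heading north
nothing shorter than 3 reaches the goal.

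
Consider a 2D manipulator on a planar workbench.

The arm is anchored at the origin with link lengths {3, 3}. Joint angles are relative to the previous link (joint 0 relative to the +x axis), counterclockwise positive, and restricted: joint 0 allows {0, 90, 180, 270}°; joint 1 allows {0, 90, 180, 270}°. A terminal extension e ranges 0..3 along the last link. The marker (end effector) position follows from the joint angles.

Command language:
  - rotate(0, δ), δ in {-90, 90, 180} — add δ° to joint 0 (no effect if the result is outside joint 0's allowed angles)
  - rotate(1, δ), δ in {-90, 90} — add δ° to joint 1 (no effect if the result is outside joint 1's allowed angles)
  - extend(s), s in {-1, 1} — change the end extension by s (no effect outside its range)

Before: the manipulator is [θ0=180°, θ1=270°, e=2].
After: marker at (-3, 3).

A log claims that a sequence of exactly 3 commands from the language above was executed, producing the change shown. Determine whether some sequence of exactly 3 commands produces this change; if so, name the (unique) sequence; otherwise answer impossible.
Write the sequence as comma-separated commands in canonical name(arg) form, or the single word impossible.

begin: [θ0=180°, θ1=270°, e=2]
t=1 extend(-1) ⇒ [θ0=180°, θ1=270°, e=1]
t=2 extend(-1) ⇒ [θ0=180°, θ1=270°, e=0]
t=3 extend(-1) ⇒ [θ0=180°, θ1=270°, e=0]
no rival 3-sequence matches.

extend(-1), extend(-1), extend(-1)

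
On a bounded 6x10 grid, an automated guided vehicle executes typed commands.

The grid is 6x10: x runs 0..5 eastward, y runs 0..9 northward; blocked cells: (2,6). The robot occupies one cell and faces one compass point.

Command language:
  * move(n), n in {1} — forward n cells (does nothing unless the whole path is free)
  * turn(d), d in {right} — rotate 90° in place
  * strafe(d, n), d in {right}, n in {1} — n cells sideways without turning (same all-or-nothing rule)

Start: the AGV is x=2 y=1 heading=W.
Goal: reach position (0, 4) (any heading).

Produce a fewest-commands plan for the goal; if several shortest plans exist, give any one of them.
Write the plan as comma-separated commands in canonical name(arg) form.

t0: x=2 y=1 heading=W
t=1 move(1) ⇒ x=1 y=1 heading=W
t=2 move(1) ⇒ x=0 y=1 heading=W
t=3 strafe(right, 1) ⇒ x=0 y=2 heading=W
t=4 strafe(right, 1) ⇒ x=0 y=3 heading=W
t=5 strafe(right, 1) ⇒ x=0 y=4 heading=W
minimal: 5 command(s), checked below 5.

move(1), move(1), strafe(right, 1), strafe(right, 1), strafe(right, 1)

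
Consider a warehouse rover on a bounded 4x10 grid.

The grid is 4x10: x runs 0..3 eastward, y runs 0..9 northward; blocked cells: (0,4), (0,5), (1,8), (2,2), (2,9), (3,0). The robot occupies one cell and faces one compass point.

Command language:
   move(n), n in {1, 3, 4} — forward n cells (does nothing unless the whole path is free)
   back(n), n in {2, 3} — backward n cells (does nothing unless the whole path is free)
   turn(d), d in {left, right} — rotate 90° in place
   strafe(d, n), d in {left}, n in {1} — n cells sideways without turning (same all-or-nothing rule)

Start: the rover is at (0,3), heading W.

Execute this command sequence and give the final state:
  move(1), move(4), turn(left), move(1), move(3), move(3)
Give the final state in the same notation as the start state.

at (0,2), heading S

start: at (0,3), heading W
1. move(1) → at (0,3), heading W
2. move(4) → at (0,3), heading W
3. turn(left) → at (0,3), heading S
4. move(1) → at (0,2), heading S
5. move(3) → at (0,2), heading S
6. move(3) → at (0,2), heading S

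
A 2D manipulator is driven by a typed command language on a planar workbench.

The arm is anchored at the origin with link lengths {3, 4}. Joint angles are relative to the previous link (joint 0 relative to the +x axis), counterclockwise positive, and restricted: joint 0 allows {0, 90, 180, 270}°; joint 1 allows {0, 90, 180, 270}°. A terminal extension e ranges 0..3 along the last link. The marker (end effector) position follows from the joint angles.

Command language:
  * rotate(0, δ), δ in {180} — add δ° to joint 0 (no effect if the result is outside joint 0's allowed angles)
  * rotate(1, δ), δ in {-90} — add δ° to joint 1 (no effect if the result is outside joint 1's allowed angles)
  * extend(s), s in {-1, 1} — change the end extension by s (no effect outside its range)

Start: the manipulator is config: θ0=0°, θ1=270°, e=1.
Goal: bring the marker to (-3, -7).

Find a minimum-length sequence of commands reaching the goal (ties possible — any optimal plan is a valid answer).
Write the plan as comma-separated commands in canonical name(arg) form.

extend(1), extend(1), rotate(1, -90), rotate(1, -90), rotate(0, 180)

begin: config: θ0=0°, θ1=270°, e=1
[1] after extend(1): config: θ0=0°, θ1=270°, e=2
[2] after extend(1): config: θ0=0°, θ1=270°, e=3
[3] after rotate(1, -90): config: θ0=0°, θ1=180°, e=3
[4] after rotate(1, -90): config: θ0=0°, θ1=90°, e=3
[5] after rotate(0, 180): config: θ0=180°, θ1=90°, e=3
shorter routes all fall short; 5 is best.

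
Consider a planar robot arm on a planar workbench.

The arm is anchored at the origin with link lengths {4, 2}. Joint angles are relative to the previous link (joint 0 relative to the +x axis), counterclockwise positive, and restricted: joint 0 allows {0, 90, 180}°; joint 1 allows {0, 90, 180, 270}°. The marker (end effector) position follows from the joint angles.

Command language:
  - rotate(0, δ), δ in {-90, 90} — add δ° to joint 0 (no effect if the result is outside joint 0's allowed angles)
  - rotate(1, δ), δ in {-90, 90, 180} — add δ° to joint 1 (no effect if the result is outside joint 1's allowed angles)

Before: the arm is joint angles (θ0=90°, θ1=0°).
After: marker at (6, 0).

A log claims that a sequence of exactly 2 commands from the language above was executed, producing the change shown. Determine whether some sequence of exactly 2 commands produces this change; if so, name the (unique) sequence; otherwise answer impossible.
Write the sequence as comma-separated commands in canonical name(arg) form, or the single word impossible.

rotate(0, -90), rotate(0, -90)

from: joint angles (θ0=90°, θ1=0°)
1. rotate(0, -90) → joint angles (θ0=0°, θ1=0°)
2. rotate(0, -90) → joint angles (θ0=0°, θ1=0°)
uniquely the one of 25 2-step routes that fits.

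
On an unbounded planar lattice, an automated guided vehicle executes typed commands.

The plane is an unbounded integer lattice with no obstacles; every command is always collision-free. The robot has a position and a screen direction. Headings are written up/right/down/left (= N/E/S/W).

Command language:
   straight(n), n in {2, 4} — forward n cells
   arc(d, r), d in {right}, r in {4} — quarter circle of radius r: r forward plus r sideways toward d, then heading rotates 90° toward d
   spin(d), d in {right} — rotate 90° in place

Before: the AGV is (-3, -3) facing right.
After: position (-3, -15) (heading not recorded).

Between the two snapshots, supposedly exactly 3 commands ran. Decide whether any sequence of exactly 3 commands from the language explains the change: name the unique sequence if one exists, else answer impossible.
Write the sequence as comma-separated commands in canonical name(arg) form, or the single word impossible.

arc(right, 4), straight(4), arc(right, 4)

begin: (-3, -3) facing right
t=1 arc(right, 4) ⇒ (1, -7) facing down
t=2 straight(4) ⇒ (1, -11) facing down
t=3 arc(right, 4) ⇒ (-3, -15) facing left
no other 3-command option fits: unique.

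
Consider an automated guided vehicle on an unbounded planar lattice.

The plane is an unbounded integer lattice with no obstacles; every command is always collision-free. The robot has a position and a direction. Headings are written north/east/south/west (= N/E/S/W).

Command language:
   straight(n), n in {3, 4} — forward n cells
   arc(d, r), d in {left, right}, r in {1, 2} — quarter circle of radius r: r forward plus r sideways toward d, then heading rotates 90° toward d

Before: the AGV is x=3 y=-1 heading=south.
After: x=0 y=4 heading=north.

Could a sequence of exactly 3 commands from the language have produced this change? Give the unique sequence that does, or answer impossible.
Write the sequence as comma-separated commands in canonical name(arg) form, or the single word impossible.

arc(right, 1), arc(right, 2), straight(4)

key: position moved to (0,4) AND the heading swung to N — translation plus rotation needed
begin: x=3 y=-1 heading=south
t=1 arc(right, 1) ⇒ x=2 y=-2 heading=west
t=2 arc(right, 2) ⇒ x=0 y=0 heading=north
t=3 straight(4) ⇒ x=0 y=4 heading=north
no rival 3-sequence matches.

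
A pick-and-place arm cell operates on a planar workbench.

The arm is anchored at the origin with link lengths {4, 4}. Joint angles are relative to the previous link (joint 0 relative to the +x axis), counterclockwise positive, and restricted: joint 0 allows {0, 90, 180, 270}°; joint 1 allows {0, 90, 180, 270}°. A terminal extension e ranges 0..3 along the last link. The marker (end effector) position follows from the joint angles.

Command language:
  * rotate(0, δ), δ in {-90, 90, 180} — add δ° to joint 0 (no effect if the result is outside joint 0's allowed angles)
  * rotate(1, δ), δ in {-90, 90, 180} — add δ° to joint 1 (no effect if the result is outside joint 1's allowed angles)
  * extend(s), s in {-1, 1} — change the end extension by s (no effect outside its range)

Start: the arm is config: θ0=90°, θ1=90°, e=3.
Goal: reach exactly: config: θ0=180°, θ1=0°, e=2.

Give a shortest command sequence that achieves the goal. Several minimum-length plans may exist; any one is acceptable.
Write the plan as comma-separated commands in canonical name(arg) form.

initial: config: θ0=90°, θ1=90°, e=3
1. rotate(1, -90) → config: θ0=90°, θ1=0°, e=3
2. rotate(0, 90) → config: θ0=180°, θ1=0°, e=3
3. extend(-1) → config: θ0=180°, θ1=0°, e=2
shorter routes all fall short; 3 is best.

rotate(1, -90), rotate(0, 90), extend(-1)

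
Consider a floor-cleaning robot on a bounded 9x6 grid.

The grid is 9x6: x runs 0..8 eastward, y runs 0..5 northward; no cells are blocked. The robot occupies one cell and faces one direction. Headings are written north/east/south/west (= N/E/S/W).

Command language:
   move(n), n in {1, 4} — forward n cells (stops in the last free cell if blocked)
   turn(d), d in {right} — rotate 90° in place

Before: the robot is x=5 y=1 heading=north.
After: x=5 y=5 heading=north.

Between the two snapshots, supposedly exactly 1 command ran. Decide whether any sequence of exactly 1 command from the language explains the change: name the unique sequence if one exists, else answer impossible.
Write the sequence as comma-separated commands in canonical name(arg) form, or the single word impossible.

move(4)

key: still facing N — the one step turns nothing
t0: x=5 y=1 heading=north
[1] after move(4): x=5 y=5 heading=north
no rival 1-sequence matches.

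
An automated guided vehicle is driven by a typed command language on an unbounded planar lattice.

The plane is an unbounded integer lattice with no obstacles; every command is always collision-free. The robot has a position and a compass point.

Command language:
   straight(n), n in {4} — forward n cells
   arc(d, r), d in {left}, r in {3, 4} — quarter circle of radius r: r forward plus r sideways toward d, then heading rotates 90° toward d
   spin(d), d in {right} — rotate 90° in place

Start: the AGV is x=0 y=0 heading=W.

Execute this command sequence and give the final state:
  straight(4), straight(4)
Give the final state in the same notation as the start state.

t0: x=0 y=0 heading=W
1. straight(4) → x=-4 y=0 heading=W
2. straight(4) → x=-8 y=0 heading=W

x=-8 y=0 heading=W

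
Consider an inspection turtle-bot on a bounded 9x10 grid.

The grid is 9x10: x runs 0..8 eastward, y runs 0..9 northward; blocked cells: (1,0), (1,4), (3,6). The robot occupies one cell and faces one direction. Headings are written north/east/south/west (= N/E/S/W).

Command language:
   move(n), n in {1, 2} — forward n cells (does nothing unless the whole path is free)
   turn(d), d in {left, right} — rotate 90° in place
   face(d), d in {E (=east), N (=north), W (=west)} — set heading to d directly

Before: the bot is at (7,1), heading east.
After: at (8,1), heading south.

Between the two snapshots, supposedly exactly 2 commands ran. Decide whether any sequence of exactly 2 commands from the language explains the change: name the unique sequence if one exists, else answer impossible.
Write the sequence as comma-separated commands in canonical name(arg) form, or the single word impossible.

key: cell and facing (now S) both changed — the 2 commands mix motion and turning
start: at (7,1), heading east
[1] after move(1): at (8,1), heading east
[2] after turn(right): at (8,1), heading south
no rival 2-sequence matches.

move(1), turn(right)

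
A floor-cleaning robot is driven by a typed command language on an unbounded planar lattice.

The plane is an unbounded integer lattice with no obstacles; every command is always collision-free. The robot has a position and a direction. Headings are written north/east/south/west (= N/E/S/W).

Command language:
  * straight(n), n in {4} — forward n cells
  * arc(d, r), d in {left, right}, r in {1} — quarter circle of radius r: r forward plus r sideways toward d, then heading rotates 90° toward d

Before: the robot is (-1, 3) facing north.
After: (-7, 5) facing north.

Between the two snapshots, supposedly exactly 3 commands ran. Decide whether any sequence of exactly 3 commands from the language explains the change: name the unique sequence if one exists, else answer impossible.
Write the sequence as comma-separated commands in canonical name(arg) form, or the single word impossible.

key: order matters: swapping arc(left, 1) and arc(right, 1) lands elsewhere
begin: (-1, 3) facing north
t=1 arc(left, 1) ⇒ (-2, 4) facing west
t=2 straight(4) ⇒ (-6, 4) facing west
t=3 arc(right, 1) ⇒ (-7, 5) facing north
all 27 alternatives checked — unique.

arc(left, 1), straight(4), arc(right, 1)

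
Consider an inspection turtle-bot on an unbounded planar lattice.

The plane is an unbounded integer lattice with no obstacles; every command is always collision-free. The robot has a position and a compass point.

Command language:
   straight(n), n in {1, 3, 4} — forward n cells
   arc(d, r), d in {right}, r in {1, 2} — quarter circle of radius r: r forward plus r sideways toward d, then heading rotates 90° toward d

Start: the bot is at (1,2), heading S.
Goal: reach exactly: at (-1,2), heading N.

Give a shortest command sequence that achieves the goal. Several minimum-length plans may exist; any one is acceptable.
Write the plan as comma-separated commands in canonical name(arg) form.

arc(right, 1), arc(right, 1)

from: at (1,2), heading S
[1] after arc(right, 1): at (0,1), heading W
[2] after arc(right, 1): at (-1,2), heading N
no 1-step plan works, so 2 is optimal.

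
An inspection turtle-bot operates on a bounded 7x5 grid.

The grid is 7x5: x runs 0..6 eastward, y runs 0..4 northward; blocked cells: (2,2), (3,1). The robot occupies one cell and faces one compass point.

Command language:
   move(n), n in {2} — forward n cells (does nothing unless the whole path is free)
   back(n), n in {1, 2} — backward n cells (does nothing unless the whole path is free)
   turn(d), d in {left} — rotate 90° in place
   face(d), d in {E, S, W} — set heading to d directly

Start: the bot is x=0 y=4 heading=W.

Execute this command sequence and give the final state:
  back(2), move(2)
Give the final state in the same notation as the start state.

start: x=0 y=4 heading=W
t=1 back(2) ⇒ x=2 y=4 heading=W
t=2 move(2) ⇒ x=0 y=4 heading=W

x=0 y=4 heading=W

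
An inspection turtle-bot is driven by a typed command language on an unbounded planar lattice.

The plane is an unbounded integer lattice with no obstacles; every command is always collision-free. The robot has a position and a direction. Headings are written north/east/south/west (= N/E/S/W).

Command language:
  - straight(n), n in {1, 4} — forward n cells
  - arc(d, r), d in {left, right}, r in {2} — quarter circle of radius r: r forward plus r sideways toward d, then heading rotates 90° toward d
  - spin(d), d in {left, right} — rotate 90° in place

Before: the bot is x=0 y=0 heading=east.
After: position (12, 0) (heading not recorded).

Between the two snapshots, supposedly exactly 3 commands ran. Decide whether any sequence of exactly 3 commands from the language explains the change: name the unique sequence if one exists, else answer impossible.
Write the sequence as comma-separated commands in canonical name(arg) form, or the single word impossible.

initial: x=0 y=0 heading=east
1. straight(4) → x=4 y=0 heading=east
2. straight(4) → x=8 y=0 heading=east
3. straight(4) → x=12 y=0 heading=east
no other 3-command option fits: unique.

straight(4), straight(4), straight(4)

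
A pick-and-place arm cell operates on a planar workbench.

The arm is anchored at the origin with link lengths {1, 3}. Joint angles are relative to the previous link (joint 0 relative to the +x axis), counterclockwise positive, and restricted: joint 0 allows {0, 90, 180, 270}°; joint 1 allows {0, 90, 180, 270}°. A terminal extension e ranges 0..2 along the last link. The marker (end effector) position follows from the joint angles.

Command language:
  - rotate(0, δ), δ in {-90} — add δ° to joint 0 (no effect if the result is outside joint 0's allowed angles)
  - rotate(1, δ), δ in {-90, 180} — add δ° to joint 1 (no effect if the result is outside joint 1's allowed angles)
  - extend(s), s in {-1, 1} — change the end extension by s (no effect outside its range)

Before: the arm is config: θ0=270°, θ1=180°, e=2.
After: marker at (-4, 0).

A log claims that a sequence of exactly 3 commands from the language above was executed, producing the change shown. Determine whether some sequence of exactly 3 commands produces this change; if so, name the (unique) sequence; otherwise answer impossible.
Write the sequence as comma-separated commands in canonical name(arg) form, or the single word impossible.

rotate(0, -90), rotate(0, -90), rotate(0, -90)

initial: config: θ0=270°, θ1=180°, e=2
step 1 (rotate(0, -90)): config: θ0=180°, θ1=180°, e=2
step 2 (rotate(0, -90)): config: θ0=90°, θ1=180°, e=2
step 3 (rotate(0, -90)): config: θ0=0°, θ1=180°, e=2
no rival 3-sequence matches.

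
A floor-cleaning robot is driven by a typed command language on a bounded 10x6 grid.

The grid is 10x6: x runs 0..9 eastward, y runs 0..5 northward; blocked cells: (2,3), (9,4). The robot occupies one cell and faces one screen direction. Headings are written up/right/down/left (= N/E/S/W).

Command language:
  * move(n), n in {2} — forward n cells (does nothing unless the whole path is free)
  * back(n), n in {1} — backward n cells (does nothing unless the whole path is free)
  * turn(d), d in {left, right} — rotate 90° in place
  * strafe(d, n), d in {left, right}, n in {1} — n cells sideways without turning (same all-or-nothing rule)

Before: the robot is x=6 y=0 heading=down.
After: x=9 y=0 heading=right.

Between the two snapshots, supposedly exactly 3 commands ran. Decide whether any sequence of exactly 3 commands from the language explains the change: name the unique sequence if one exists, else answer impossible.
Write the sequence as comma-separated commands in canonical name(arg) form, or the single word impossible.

strafe(left, 1), turn(left), move(2)

key: cell and facing (now E) both changed — the 3 commands mix motion and turning
begin: x=6 y=0 heading=down
step 1 (strafe(left, 1)): x=7 y=0 heading=down
step 2 (turn(left)): x=7 y=0 heading=right
step 3 (move(2)): x=9 y=0 heading=right
all 216 alternatives checked — unique.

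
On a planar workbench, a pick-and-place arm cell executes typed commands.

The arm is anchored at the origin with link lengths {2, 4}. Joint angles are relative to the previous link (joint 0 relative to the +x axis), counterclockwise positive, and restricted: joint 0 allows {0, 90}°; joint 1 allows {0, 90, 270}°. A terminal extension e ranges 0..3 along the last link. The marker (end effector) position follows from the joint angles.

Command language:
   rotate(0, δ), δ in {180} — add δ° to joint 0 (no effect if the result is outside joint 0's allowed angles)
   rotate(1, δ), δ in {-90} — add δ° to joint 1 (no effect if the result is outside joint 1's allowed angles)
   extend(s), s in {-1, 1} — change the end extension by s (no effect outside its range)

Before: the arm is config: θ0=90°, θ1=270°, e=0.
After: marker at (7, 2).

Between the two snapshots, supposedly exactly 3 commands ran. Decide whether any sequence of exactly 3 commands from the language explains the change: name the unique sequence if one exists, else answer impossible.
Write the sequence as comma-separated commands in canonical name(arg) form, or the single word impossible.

from: config: θ0=90°, θ1=270°, e=0
t=1 extend(1) ⇒ config: θ0=90°, θ1=270°, e=1
t=2 extend(1) ⇒ config: θ0=90°, θ1=270°, e=2
t=3 extend(1) ⇒ config: θ0=90°, θ1=270°, e=3
all 64 alternatives checked — unique.

extend(1), extend(1), extend(1)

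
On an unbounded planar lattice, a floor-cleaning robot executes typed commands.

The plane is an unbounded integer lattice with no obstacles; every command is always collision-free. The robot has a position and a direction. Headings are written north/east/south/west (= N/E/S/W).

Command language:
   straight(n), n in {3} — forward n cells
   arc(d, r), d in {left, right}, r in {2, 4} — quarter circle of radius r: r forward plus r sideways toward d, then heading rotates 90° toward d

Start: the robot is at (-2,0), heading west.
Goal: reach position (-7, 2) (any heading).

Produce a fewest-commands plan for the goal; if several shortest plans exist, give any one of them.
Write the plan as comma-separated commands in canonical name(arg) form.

begin: at (-2,0), heading west
step 1 (straight(3)): at (-5,0), heading west
step 2 (arc(right, 2)): at (-7,2), heading north
no 1-step plan works, so 2 is optimal.

straight(3), arc(right, 2)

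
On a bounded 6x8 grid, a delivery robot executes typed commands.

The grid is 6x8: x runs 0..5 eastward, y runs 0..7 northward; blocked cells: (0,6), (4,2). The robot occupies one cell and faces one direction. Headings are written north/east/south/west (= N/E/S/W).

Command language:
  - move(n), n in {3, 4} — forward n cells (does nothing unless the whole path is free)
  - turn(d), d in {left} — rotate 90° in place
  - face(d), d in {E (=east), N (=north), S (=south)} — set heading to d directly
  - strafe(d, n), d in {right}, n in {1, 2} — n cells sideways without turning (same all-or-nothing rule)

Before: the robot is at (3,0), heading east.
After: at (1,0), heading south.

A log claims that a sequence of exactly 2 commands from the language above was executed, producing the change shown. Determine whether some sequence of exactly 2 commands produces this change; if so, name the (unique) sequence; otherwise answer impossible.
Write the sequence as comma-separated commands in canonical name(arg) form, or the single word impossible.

face(S), strafe(right, 2)

key: position moved to (1,0) AND the heading swung to S — translation plus rotation needed
t0: at (3,0), heading east
1. face(S) → at (3,0), heading south
2. strafe(right, 2) → at (1,0), heading south
all 64 alternatives checked — unique.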